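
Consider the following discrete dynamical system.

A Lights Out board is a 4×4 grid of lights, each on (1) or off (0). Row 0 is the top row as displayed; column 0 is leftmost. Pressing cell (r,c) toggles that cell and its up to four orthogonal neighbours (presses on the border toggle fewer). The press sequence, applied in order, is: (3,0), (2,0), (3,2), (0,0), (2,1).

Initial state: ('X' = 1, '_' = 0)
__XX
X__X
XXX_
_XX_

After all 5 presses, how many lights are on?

step 0: __XX
X__X
XXX_
_XX_
step 1: __XX
X__X
_XX_
X_X_
step 2: __XX
___X
X_X_
__X_
step 3: __XX
___X
X___
_X_X
step 4: XXXX
X__X
X___
_X_X
step 5: XXXX
XX_X
_XX_
___X

10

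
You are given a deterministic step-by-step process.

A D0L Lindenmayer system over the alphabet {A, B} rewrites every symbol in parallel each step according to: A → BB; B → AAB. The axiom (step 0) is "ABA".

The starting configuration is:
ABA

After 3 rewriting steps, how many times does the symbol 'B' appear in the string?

step 0: ABA
step 1: BBAABBB
step 2: AABAABBBBBAABAABAAB
step 3: BBBBAABBBBBAABAABAABAABAABBBBBAABBBBBAABBBBBAAB

29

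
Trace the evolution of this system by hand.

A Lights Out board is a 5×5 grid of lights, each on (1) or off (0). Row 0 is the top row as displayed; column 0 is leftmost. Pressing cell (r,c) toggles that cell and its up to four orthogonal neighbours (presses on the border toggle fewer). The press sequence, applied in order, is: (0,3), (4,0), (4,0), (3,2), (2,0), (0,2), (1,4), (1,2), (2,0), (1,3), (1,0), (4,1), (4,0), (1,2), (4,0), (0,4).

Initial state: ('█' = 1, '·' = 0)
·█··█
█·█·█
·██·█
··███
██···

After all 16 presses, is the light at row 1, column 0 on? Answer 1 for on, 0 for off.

0

gen 0: ·█··█
█·█·█
·██·█
··███
██···
gen 1: ·███·
█·███
·██·█
··███
██···
gen 2: ·███·
█·███
·██·█
█·███
·····
gen 3: ·███·
█·███
·██·█
··███
██···
gen 4: ·███·
█·███
·█··█
·█··█
███··
gen 5: ·███·
··███
█···█
██··█
███··
gen 6: ·····
···██
█···█
██··█
███··
gen 7: ····█
·····
█····
██··█
███··
gen 8: ··█·█
·███·
█·█··
██··█
███··
gen 9: ··█·█
████·
·██··
·█··█
███··
gen 10: ··███
██··█
·███·
·█··█
███··
gen 11: █·███
····█
████·
·█··█
███··
gen 12: █·███
····█
████·
····█
·····
gen 13: █·███
····█
████·
█···█
██···
gen 14: █··██
·████
██·█·
█···█
██···
gen 15: █··██
·████
██·█·
····█
·····
gen 16: █····
·███·
██·█·
····█
·····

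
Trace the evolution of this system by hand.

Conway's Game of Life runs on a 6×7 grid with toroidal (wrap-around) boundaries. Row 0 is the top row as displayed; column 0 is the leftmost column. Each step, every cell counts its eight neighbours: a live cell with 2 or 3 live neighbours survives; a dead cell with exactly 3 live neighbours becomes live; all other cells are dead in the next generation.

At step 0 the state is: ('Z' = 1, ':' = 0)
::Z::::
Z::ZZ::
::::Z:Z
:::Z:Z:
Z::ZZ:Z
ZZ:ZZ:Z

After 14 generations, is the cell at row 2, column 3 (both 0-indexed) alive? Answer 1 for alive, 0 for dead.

gen 0: ::Z::::
Z::ZZ::
::::Z:Z
:::Z:Z:
Z::ZZ:Z
ZZ:ZZ:Z
gen 1: ::Z::ZZ
:::ZZZ:
::::::Z
Z::Z:::
:Z:::::
:Z::Z:Z
gen 2: Z:Z:::Z
:::ZZ::
:::Z:ZZ
Z::::::
:ZZ::::
:ZZ:::Z
gen 3: Z:Z::ZZ
Z:ZZZ::
:::Z:ZZ
ZZZ:::Z
::Z::::
:::Z::Z
gen 4: Z:Z::Z:
Z:Z::::
:::::Z:
ZZZZ:ZZ
::ZZ::Z
ZZZZ:ZZ
gen 5: ::::ZZ:
:::::::
:::ZZZ:
ZZ:Z:Z:
:::::::
:::::Z:
gen 6: ::::ZZ:
:::Z:::
::ZZ:ZZ
::ZZ:ZZ
::::Z:Z
::::ZZ:
gen 7: :::Z:Z:
::ZZ::Z
:::::ZZ
Z:Z::::
::::::Z
:::Z::Z
gen 8: :::Z:ZZ
::ZZ::Z
ZZZZ:ZZ
Z::::Z:
Z:::::Z
::::ZZZ
gen 9: Z:ZZ:::
:::::::
:::Z:Z:
::Z:ZZ:
Z:::Z::
::::Z::
gen 10: :::Z:::
::ZZZ::
:::Z:Z:
:::::ZZ
::::Z::
:Z::Z::
gen 11: :::::::
::Z::::
::ZZ:ZZ
:::::ZZ
::::Z::
:::ZZ::
gen 12: :::Z:::
::ZZ:::
::ZZZZZ
:::Z::Z
:::ZZ::
:::ZZ::
gen 13: :::::::
:::::Z:
:::::ZZ
::::::Z
::Z::Z:
::Z::::
gen 14: :::::::
:::::ZZ
:::::ZZ
::::::Z
:::::::
:::::::

0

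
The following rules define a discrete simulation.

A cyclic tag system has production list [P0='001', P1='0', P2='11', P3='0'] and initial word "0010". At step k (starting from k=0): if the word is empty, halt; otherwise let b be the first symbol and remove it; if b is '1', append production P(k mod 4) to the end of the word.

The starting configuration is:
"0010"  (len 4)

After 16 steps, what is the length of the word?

0) "0010"  (len 4)
1) "010"  (len 3)
2) "10"  (len 2)
3) "011"  (len 3)
4) "11"  (len 2)
5) "1001"  (len 4)
6) "0010"  (len 4)
7) "010"  (len 3)
8) "10"  (len 2)
9) "0001"  (len 4)
10) "001"  (len 3)
11) "01"  (len 2)
12) "1"  (len 1)
13) "001"  (len 3)
14) "01"  (len 2)
15) "1"  (len 1)
16) "0"  (len 1)

1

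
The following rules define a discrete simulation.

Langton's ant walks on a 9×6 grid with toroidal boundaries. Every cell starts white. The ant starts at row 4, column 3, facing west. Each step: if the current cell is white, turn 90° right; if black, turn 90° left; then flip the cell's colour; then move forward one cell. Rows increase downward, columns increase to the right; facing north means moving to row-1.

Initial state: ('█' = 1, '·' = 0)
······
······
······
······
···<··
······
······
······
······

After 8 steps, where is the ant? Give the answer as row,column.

t=0: ······
······
······
······
···<··
······
······
······
······
t=1: ······
······
······
···^··
···█··
······
······
······
······
t=2: ······
······
······
···█>·
···█··
······
······
······
······
t=3: ······
······
······
···██·
···█v·
······
······
······
······
t=4: ······
······
······
···██·
···<█·
······
······
······
······
t=5: ······
······
······
···██·
····█·
···v··
······
······
······
t=6: ······
······
······
···██·
····█·
··<█··
······
······
······
t=7: ······
······
······
···██·
··^·█·
··██··
······
······
······
t=8: ······
······
······
···██·
··█>█·
··██··
······
······
······

4,3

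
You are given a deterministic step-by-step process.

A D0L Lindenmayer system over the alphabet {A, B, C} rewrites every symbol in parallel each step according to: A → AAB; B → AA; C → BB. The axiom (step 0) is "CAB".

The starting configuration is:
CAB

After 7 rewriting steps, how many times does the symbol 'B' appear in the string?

744

[0] CAB
[1] BBAABAA
[2] AAAAAABAABAAAABAAB
[3] AABAABAABAABAABAABAAAABAABAAAABAABAABAABAAAABAABAA
[4] AABAABAAAABAABAAAABAABAAAABAABAAAABAABAAAABAABAAAABAABAABA…BAABAAAABAABAAAABAABAAAABAABAAAABAABAABAABAAAABAABAAAABAAB  (len 136)
[5] AABAABAAAABAABAAAABAABAABAABAAAABAABAAAABAABAABAABAAAABAAB…BAABAAAABAABAAAABAABAABAABAAAABAABAAAABAABAABAABAAAABAABAA  (len 372)
[6] AABAABAAAABAABAAAABAABAABAABAAAABAABAAAABAABAABAABAAAABAAB…BAABAAAABAABAAAABAABAAAABAABAAAABAABAABAABAAAABAABAAAABAAB  (len 1016)
[7] AABAABAAAABAABAAAABAABAABAABAAAABAABAAAABAABAABAABAAAABAAB…BAABAAAABAABAAAABAABAABAABAAAABAABAAAABAABAABAABAAAABAABAA  (len 2776)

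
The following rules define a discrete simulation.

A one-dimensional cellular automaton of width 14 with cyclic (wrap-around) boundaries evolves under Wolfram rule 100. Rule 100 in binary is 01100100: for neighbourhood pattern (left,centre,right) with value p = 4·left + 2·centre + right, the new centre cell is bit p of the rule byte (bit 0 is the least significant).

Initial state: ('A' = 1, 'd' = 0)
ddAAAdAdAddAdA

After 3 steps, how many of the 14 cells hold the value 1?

2

[0] ddAAAdAdAddAdA
[1] ddddAAAAAddAAA
[2] ddddddddAddddA
[3] ddddddddAddddA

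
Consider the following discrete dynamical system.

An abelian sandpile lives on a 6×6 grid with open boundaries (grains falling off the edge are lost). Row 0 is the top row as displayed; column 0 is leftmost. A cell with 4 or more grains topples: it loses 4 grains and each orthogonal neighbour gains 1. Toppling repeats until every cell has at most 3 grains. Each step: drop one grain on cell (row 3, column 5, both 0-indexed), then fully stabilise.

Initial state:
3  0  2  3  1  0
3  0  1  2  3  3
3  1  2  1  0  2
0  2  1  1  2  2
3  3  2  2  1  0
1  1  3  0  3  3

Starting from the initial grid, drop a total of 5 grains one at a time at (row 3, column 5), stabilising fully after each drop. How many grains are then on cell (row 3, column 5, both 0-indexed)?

gen 0: 3  0  2  3  1  0
3  0  1  2  3  3
3  1  2  1  0  2
0  2  1  1  2  2
3  3  2  2  1  0
1  1  3  0  3  3
gen 1: 3  0  2  3  1  0
3  0  1  2  3  3
3  1  2  1  0  2
0  2  1  1  2  3
3  3  2  2  1  0
1  1  3  0  3  3
gen 2: 3  0  2  3  1  0
3  0  1  2  3  3
3  1  2  1  0  3
0  2  1  1  3  0
3  3  2  2  1  1
1  1  3  0  3  3
gen 3: 3  0  2  3  1  0
3  0  1  2  3  3
3  1  2  1  0  3
0  2  1  1  3  1
3  3  2  2  1  1
1  1  3  0  3  3
gen 4: 3  0  2  3  1  0
3  0  1  2  3  3
3  1  2  1  0  3
0  2  1  1  3  2
3  3  2  2  1  1
1  1  3  0  3  3
gen 5: 3  0  2  3  1  0
3  0  1  2  3  3
3  1  2  1  0  3
0  2  1  1  3  3
3  3  2  2  1  1
1  1  3  0  3  3

3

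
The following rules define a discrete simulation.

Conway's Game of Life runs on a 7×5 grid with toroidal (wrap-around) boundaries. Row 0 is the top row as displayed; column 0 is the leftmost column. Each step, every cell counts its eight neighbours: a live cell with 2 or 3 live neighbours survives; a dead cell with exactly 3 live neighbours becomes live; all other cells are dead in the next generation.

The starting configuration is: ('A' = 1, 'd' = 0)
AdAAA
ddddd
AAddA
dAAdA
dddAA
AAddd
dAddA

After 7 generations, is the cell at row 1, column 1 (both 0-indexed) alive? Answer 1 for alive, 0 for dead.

t=0: AdAAA
ddddd
AAddA
dAAdA
dddAA
AAddd
dAddA
t=1: AAAAA
ddAdd
dAAAA
dAAdd
dddAA
dAAAd
ddddd
t=2: AAAAA
ddddd
Adddd
dAddd
AdddA
ddAAA
ddddd
t=3: AAAAA
ddAAd
ddddd
dAddA
AAAdA
AddAA
ddddd
t=4: AAddA
Adddd
ddAAd
dAAAA
ddAdd
ddAAd
ddddd
t=5: AAddA
AdAAd
Adddd
dAddA
ddddA
ddAAd
AAAAA
t=6: ddddd
ddAAd
AdAAd
ddddA
AdAdA
ddddd
ddddd
t=7: ddddd
dAAAA
dAAdd
ddAdd
AddAA
ddddd
ddddd

1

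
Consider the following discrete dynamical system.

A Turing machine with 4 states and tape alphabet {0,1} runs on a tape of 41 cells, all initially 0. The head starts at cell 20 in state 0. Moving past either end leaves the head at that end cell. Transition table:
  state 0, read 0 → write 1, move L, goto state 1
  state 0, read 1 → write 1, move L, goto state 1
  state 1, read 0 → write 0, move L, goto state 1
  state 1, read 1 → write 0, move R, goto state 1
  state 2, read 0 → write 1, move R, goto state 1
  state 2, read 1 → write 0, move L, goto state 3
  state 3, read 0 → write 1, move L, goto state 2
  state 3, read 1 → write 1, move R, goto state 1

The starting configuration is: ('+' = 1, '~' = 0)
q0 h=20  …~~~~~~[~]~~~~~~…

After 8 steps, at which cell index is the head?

[0] q0 h=20  …~~~~~~[~]~~~~~~…
[1] q1 h=19  …~~~~~~[~]+~~~~~…
[2] q1 h=18  …~~~~~~[~]~+~~~~…
[3] q1 h=17  …~~~~~~[~]~~+~~~…
[4] q1 h=16  …~~~~~~[~]~~~+~~…
[5] q1 h=15  …~~~~~~[~]~~~~+~…
[6] q1 h=14  …~~~~~~[~]~~~~~+…
[7] q1 h=13  …~~~~~~[~]~~~~~~…
[8] q1 h=12  …~~~~~~[~]~~~~~~…

12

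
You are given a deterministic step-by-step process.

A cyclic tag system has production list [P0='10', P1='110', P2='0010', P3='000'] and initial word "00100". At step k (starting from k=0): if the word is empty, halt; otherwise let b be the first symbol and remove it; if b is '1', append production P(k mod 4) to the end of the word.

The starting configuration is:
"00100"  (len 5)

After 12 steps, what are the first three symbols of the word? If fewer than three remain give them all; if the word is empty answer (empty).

(empty)

[0] "00100"  (len 5)
[1] "0100"  (len 4)
[2] "100"  (len 3)
[3] "000010"  (len 6)
[4] "00010"  (len 5)
[5] "0010"  (len 4)
[6] "010"  (len 3)
[7] "10"  (len 2)
[8] "0000"  (len 4)
[9] "000"  (len 3)
[10] "00"  (len 2)
[11] "0"  (len 1)
[12] (halted — word empty)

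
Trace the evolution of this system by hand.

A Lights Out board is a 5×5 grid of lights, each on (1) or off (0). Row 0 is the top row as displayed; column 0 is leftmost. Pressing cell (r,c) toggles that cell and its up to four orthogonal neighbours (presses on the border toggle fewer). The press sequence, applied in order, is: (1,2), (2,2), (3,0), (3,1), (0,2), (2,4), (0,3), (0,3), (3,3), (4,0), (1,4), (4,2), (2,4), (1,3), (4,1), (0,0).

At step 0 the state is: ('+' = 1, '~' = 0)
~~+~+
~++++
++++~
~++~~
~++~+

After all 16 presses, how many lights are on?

k=0  ~~+~+
~++++
++++~
~++~~
~++~+
k=1  ~~~~+
~~~~+
++~+~
~++~~
~++~+
k=2  ~~~~+
~~+~+
+~+~~
~+~~~
~++~+
k=3  ~~~~+
~~+~+
~~+~~
+~~~~
+++~+
k=4  ~~~~+
~~+~+
~++~~
~++~~
+~+~+
k=5  ~++++
~~~~+
~++~~
~++~~
+~+~+
k=6  ~++++
~~~~~
~++++
~++~+
+~+~+
k=7  ~+~~~
~~~+~
~++++
~++~+
+~+~+
k=8  ~++++
~~~~~
~++++
~++~+
+~+~+
k=9  ~++++
~~~~~
~++~+
~+~+~
+~+++
k=10  ~++++
~~~~~
~++~+
++~+~
~++++
k=11  ~+++~
~~~++
~++~~
++~+~
~++++
k=12  ~+++~
~~~++
~++~~
++++~
~~~~+
k=13  ~+++~
~~~+~
~++++
+++++
~~~~+
k=14  ~++~~
~~+~+
~++~+
+++++
~~~~+
k=15  ~++~~
~~+~+
~++~+
+~+++
+++~+
k=16  +~+~~
+~+~+
~++~+
+~+++
+++~+

16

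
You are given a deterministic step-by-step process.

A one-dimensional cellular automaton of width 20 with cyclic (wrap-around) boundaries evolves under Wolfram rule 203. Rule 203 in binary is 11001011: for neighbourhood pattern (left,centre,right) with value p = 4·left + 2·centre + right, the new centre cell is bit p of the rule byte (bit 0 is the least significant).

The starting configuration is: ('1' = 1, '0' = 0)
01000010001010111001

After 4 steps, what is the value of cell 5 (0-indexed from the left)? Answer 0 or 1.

[0] 01000010001010111001
[1] 00011100110000111010
[2] 11111101110111111000
[3] 11111101110111111011
[4] 11111101110111111011

1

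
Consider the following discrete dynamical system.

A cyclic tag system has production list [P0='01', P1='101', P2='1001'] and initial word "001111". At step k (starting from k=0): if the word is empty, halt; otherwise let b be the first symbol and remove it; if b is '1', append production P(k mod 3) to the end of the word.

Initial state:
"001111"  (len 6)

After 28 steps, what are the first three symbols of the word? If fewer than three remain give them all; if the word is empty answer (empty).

0) "001111"  (len 6)
1) "01111"  (len 5)
2) "1111"  (len 4)
3) "1111001"  (len 7)
4) "11100101"  (len 8)
5) "1100101101"  (len 10)
6) "1001011011001"  (len 13)
7) "00101101100101"  (len 14)
8) "0101101100101"  (len 13)
9) "101101100101"  (len 12)
10) "0110110010101"  (len 13)
11) "110110010101"  (len 12)
12) "101100101011001"  (len 15)
13) "0110010101100101"  (len 16)
14) "110010101100101"  (len 15)
15) "100101011001011001"  (len 18)
16) "0010101100101100101"  (len 19)
17) "010101100101100101"  (len 18)
18) "10101100101100101"  (len 17)
19) "010110010110010101"  (len 18)
20) "10110010110010101"  (len 17)
21) "01100101100101011001"  (len 20)
22) "1100101100101011001"  (len 19)
23) "100101100101011001101"  (len 21)
24) "001011001010110011011001"  (len 24)
25) "01011001010110011011001"  (len 23)
26) "1011001010110011011001"  (len 22)
27) "0110010101100110110011001"  (len 25)
28) "110010101100110110011001"  (len 24)

110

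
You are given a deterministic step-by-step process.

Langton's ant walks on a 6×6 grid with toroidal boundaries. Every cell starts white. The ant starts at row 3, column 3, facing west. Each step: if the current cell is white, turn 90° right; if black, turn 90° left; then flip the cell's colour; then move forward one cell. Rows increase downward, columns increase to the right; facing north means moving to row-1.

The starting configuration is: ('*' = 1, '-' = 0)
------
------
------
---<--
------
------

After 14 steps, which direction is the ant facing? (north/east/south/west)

k=0  ------
------
------
---<--
------
------
k=1  ------
------
---^--
---*--
------
------
k=2  ------
------
---*>-
---*--
------
------
k=3  ------
------
---**-
---*v-
------
------
k=4  ------
------
---**-
---<*-
------
------
k=5  ------
------
---**-
----*-
---v--
------
k=6  ------
------
---**-
----*-
--<*--
------
k=7  ------
------
---**-
--^-*-
--**--
------
k=8  ------
------
---**-
--*>*-
--**--
------
k=9  ------
------
---**-
--***-
--*v--
------
k=10  ------
------
---**-
--***-
--*->-
------
k=11  ------
------
---**-
--***-
--*-*-
----v-
k=12  ------
------
---**-
--***-
--*-*-
---<*-
k=13  ------
------
---**-
--***-
--*^*-
---**-
k=14  ------
------
---**-
--***-
--**>-
---**-

east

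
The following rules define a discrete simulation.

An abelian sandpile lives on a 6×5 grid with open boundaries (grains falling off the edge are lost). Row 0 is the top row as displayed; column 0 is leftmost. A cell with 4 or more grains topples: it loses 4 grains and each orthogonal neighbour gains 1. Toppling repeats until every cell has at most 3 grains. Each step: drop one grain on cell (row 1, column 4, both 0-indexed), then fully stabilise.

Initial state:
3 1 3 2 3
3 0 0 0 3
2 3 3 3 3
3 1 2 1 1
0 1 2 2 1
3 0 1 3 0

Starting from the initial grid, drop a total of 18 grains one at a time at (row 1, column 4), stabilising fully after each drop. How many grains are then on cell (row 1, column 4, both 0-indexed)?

t=0: 3 1 3 2 3
3 0 0 0 3
2 3 3 3 3
3 1 2 1 1
0 1 2 2 1
3 0 1 3 0
t=1: 3 1 3 3 0
3 1 1 2 2
3 0 1 1 1
3 2 3 2 2
0 1 2 2 1
3 0 1 3 0
t=2: 3 1 3 3 0
3 1 1 2 3
3 0 1 1 1
3 2 3 2 2
0 1 2 2 1
3 0 1 3 0
t=3: 3 1 3 3 1
3 1 1 3 0
3 0 1 1 2
3 2 3 2 2
0 1 2 2 1
3 0 1 3 0
t=4: 3 1 3 3 1
3 1 1 3 1
3 0 1 1 2
3 2 3 2 2
0 1 2 2 1
3 0 1 3 0
t=5: 3 1 3 3 1
3 1 1 3 2
3 0 1 1 2
3 2 3 2 2
0 1 2 2 1
3 0 1 3 0
t=6: 3 1 3 3 1
3 1 1 3 3
3 0 1 1 2
3 2 3 2 2
0 1 2 2 1
3 0 1 3 0
t=7: 3 2 0 1 3
3 1 3 1 1
3 0 1 2 3
3 2 3 2 2
0 1 2 2 1
3 0 1 3 0
t=8: 3 2 0 1 3
3 1 3 1 2
3 0 1 2 3
3 2 3 2 2
0 1 2 2 1
3 0 1 3 0
t=9: 3 2 0 1 3
3 1 3 1 3
3 0 1 2 3
3 2 3 2 2
0 1 2 2 1
3 0 1 3 0
t=10: 3 2 0 2 0
3 1 3 2 2
3 0 1 3 0
3 2 3 2 3
0 1 2 2 1
3 0 1 3 0
t=11: 3 2 0 2 0
3 1 3 2 3
3 0 1 3 0
3 2 3 2 3
0 1 2 2 1
3 0 1 3 0
t=12: 3 2 0 2 1
3 1 3 3 0
3 0 1 3 1
3 2 3 2 3
0 1 2 2 1
3 0 1 3 0
t=13: 3 2 0 2 1
3 1 3 3 1
3 0 1 3 1
3 2 3 2 3
0 1 2 2 1
3 0 1 3 0
t=14: 3 2 0 2 1
3 1 3 3 2
3 0 1 3 1
3 2 3 2 3
0 1 2 2 1
3 0 1 3 0
t=15: 3 2 0 2 1
3 1 3 3 3
3 0 1 3 1
3 2 3 2 3
0 1 2 2 1
3 0 1 3 0
t=16: 3 2 1 3 2
3 2 0 2 1
3 0 3 0 3
3 2 3 3 3
0 1 2 2 1
3 0 1 3 0
t=17: 3 2 1 3 2
3 2 0 2 2
3 0 3 0 3
3 2 3 3 3
0 1 2 2 1
3 0 1 3 0
t=18: 3 2 1 3 2
3 2 0 2 3
3 0 3 0 3
3 2 3 3 3
0 1 2 2 1
3 0 1 3 0

3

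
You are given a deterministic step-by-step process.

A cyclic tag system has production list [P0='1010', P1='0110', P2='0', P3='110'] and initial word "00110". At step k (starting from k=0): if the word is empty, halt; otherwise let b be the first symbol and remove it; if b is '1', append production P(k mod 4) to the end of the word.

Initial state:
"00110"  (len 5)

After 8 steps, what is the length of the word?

5

k=0  "00110"  (len 5)
k=1  "0110"  (len 4)
k=2  "110"  (len 3)
k=3  "100"  (len 3)
k=4  "00110"  (len 5)
k=5  "0110"  (len 4)
k=6  "110"  (len 3)
k=7  "100"  (len 3)
k=8  "00110"  (len 5)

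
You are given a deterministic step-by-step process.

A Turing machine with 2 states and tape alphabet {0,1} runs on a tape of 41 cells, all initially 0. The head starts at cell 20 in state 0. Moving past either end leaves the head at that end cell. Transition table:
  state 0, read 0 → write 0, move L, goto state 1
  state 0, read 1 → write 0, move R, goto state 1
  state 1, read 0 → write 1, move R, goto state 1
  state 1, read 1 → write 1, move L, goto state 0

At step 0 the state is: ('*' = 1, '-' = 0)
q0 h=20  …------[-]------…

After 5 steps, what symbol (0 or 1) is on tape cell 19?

1

step 0: q0 h=20  …------[-]------…
step 1: q1 h=19  …------[-]------…
step 2: q1 h=20  …-----*[-]------…
step 3: q1 h=21  …----**[-]------…
step 4: q1 h=22  …---***[-]------…
step 5: q1 h=23  …--****[-]------…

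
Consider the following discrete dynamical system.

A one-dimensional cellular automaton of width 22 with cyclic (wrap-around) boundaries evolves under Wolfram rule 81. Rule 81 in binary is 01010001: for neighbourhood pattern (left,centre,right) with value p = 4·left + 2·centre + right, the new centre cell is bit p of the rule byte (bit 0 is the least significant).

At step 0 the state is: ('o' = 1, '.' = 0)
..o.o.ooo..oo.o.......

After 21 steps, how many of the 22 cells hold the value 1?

11

0) ..o.o.ooo..oo.o.......
1) o.......oo..o..ooooooo
2) ooooooo..oo..o........
3) ......oo..oo..ooooooo.
4) ooooo..oo..oo.......oo
5) ....oo..oo..ooooooo...
6) ooo..oo..oo.......oooo
7) ..oo..oo..ooooooo.....
8) o..oo..oo.......oooooo
9) oo..oo..ooooooo.......
10) .oo..oo.......ooooooo.
11) ..oo..ooooooo.......oo
12) o..oo.......ooooooo..o
13) oo..ooooooo.......oo..
14) .oo.......ooooooo..oo.
15) ..ooooooo.......oo..oo
16) o.......ooooooo..oo..o
17) ooooooo.......oo..oo..
18) ......ooooooo..oo..oo.
19) ooooo.......oo..oo..oo
20) ....ooooooo..oo..oo...
21) ooo.......oo..oo..oooo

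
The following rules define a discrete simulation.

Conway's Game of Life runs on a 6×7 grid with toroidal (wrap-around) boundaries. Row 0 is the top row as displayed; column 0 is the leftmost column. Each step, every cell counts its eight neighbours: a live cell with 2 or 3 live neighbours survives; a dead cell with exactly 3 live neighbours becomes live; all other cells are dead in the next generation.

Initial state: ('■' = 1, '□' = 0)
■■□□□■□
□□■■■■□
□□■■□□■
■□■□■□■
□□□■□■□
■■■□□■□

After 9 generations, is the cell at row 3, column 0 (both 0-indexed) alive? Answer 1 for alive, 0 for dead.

0) ■■□□□■□
□□■■■■□
□□■■□□■
■□■□■□■
□□□■□■□
■■■□□■□
1) ■□□□□■□
■□□□□■□
■□□□□□■
■■■□■□■
□□□■□■□
■□■□□■□
2) ■□□□■■□
■■□□□■□
□□□□□□□
□■■■■□□
□□□■□■□
□■□□□■□
3) ■□□□■■□
■■□□■■□
■□□■■□□
□□■■■□□
□■□■□■□
□□□□□■□
4) ■■□□□□□
■■□□□□□
■□□□□□■
□■□□□■□
□□□■□■□
□□□□□■□
5) ■■□□□□■
□□□□□□□
□□□□□□■
■□□□■■□
□□□□□■■
□□□□■□■
6) ■□□□□■■
□□□□□□■
□□□□□■■
■□□□■□□
■□□□□□□
□□□□□□□
7) ■□□□□■■
□□□□□□□
■□□□□■■
■□□□□■□
□□□□□□□
■□□□□□□
8) ■□□□□□■
□□□□□□□
■□□□□■□
■□□□□■□
□□□□□□■
■□□□□□□
9) ■□□□□□■
■□□□□□□
□□□□□□□
■□□□□■□
■□□□□□■
■□□□□□□

1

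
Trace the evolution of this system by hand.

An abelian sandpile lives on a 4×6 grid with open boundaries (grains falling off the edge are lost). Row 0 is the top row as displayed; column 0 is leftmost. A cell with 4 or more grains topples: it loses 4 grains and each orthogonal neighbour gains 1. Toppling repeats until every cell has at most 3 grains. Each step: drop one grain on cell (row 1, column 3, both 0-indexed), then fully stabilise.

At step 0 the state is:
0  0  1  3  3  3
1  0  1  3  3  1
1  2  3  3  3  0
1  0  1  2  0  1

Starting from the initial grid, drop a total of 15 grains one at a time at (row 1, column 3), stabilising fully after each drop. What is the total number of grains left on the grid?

[0] 0  0  1  3  3  3
1  0  1  3  3  1
1  2  3  3  3  0
1  0  1  2  0  1
[1] 0  0  2  1  2  0
1  0  3  3  2  3
1  3  0  2  1  1
1  0  2  3  1  1
[2] 0  0  3  2  2  0
1  1  0  1  3  3
1  3  1  3  1  1
1  0  2  3  1  1
[3] 0  0  3  2  2  0
1  1  0  2  3  3
1  3  1  3  1  1
1  0  2  3  1  1
[4] 0  0  3  2  2  0
1  1  0  3  3  3
1  3  1  3  1  1
1  0  2  3  1  1
[5] 0  0  3  3  3  1
1  1  1  2  1  0
1  3  2  1  3  2
1  0  3  0  2  1
[6] 0  0  3  3  3  1
1  1  1  3  1  0
1  3  2  1  3  2
1  0  3  0  2  1
[7] 0  1  0  2  0  2
1  1  3  1  3  0
1  3  2  2  3  2
1  0  3  0  2  1
[8] 0  1  0  2  0  2
1  1  3  2  3  0
1  3  2  2  3  2
1  0  3  0  2  1
[9] 0  1  0  2  0  2
1  1  3  3  3  0
1  3  2  2  3  2
1  0  3  0  2  1
[10] 0  1  1  3  1  2
1  3  1  3  1  1
2  0  2  1  1  3
1  2  0  2  3  1
[11] 0  1  2  0  2  2
1  3  2  1  2  1
2  0  2  2  1  3
1  2  0  2  3  1
[12] 0  1  2  0  2  2
1  3  2  2  2  1
2  0  2  2  1  3
1  2  0  2  3  1
[13] 0  1  2  0  2  2
1  3  2  3  2  1
2  0  2  2  1  3
1  2  0  2  3  1
[14] 0  1  2  1  2  2
1  3  3  0  3  1
2  0  2  3  1  3
1  2  0  2  3  1
[15] 0  1  2  1  2  2
1  3  3  1  3  1
2  0  2  3  1  3
1  2  0  2  3  1

40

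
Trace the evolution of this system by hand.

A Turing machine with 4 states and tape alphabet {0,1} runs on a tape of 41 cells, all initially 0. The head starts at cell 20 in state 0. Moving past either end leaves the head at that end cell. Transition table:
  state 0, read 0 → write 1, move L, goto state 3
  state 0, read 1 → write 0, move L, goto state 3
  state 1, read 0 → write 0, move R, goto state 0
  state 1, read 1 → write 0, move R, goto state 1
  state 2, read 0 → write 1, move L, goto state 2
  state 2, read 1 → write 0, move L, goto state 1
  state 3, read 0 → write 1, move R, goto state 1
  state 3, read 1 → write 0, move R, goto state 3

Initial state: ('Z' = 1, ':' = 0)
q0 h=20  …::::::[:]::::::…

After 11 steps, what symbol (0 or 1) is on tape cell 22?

gen 0: q0 h=20  …::::::[:]::::::…
gen 1: q3 h=19  …::::::[:]Z:::::…
gen 2: q1 h=20  …:::::Z[Z]::::::…
gen 3: q1 h=21  …::::Z:[:]::::::…
gen 4: q0 h=22  …:::Z::[:]::::::…
gen 5: q3 h=21  …::::Z:[:]Z:::::…
gen 6: q1 h=22  …:::Z:Z[Z]::::::…
gen 7: q1 h=23  …::Z:Z:[:]::::::…
gen 8: q0 h=24  …:Z:Z::[:]::::::…
gen 9: q3 h=23  …::Z:Z:[:]Z:::::…
gen 10: q1 h=24  …:Z:Z:Z[Z]::::::…
gen 11: q1 h=25  …Z:Z:Z:[:]::::::…

0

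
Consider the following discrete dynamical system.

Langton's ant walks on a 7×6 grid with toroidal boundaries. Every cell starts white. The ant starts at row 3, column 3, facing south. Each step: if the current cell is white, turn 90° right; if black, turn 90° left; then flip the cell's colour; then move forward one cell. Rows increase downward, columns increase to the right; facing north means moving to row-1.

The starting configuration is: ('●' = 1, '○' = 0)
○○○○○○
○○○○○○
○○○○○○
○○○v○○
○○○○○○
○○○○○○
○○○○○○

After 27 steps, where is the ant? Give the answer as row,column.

0) ○○○○○○
○○○○○○
○○○○○○
○○○v○○
○○○○○○
○○○○○○
○○○○○○
1) ○○○○○○
○○○○○○
○○○○○○
○○<●○○
○○○○○○
○○○○○○
○○○○○○
2) ○○○○○○
○○○○○○
○○^○○○
○○●●○○
○○○○○○
○○○○○○
○○○○○○
3) ○○○○○○
○○○○○○
○○●>○○
○○●●○○
○○○○○○
○○○○○○
○○○○○○
4) ○○○○○○
○○○○○○
○○●●○○
○○●v○○
○○○○○○
○○○○○○
○○○○○○
5) ○○○○○○
○○○○○○
○○●●○○
○○●○>○
○○○○○○
○○○○○○
○○○○○○
6) ○○○○○○
○○○○○○
○○●●○○
○○●○●○
○○○○v○
○○○○○○
○○○○○○
7) ○○○○○○
○○○○○○
○○●●○○
○○●○●○
○○○<●○
○○○○○○
○○○○○○
8) ○○○○○○
○○○○○○
○○●●○○
○○●^●○
○○○●●○
○○○○○○
○○○○○○
9) ○○○○○○
○○○○○○
○○●●○○
○○●●>○
○○○●●○
○○○○○○
○○○○○○
10) ○○○○○○
○○○○○○
○○●●^○
○○●●○○
○○○●●○
○○○○○○
○○○○○○
11) ○○○○○○
○○○○○○
○○●●●>
○○●●○○
○○○●●○
○○○○○○
○○○○○○
12) ○○○○○○
○○○○○○
○○●●●●
○○●●○v
○○○●●○
○○○○○○
○○○○○○
13) ○○○○○○
○○○○○○
○○●●●●
○○●●<●
○○○●●○
○○○○○○
○○○○○○
14) ○○○○○○
○○○○○○
○○●●^●
○○●●●●
○○○●●○
○○○○○○
○○○○○○
15) ○○○○○○
○○○○○○
○○●<○●
○○●●●●
○○○●●○
○○○○○○
○○○○○○
16) ○○○○○○
○○○○○○
○○●○○●
○○●v●●
○○○●●○
○○○○○○
○○○○○○
17) ○○○○○○
○○○○○○
○○●○○●
○○●○>●
○○○●●○
○○○○○○
○○○○○○
18) ○○○○○○
○○○○○○
○○●○^●
○○●○○●
○○○●●○
○○○○○○
○○○○○○
19) ○○○○○○
○○○○○○
○○●○●>
○○●○○●
○○○●●○
○○○○○○
○○○○○○
20) ○○○○○○
○○○○○^
○○●○●○
○○●○○●
○○○●●○
○○○○○○
○○○○○○
21) ○○○○○○
>○○○○●
○○●○●○
○○●○○●
○○○●●○
○○○○○○
○○○○○○
22) ○○○○○○
●○○○○●
v○●○●○
○○●○○●
○○○●●○
○○○○○○
○○○○○○
23) ○○○○○○
●○○○○●
●○●○●<
○○●○○●
○○○●●○
○○○○○○
○○○○○○
24) ○○○○○○
●○○○○^
●○●○●●
○○●○○●
○○○●●○
○○○○○○
○○○○○○
25) ○○○○○○
●○○○<○
●○●○●●
○○●○○●
○○○●●○
○○○○○○
○○○○○○
26) ○○○○^○
●○○○●○
●○●○●●
○○●○○●
○○○●●○
○○○○○○
○○○○○○
27) ○○○○●>
●○○○●○
●○●○●●
○○●○○●
○○○●●○
○○○○○○
○○○○○○

0,5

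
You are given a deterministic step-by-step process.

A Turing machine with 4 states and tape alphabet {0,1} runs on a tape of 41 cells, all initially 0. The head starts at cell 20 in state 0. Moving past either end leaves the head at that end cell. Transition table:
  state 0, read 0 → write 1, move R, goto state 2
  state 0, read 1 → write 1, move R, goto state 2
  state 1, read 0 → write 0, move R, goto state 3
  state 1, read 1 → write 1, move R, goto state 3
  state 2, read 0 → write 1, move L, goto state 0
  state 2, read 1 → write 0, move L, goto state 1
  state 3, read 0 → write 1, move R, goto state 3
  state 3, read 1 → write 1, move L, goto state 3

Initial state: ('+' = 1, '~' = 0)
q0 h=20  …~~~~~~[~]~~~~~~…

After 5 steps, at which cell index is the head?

21

0) q0 h=20  …~~~~~~[~]~~~~~~…
1) q2 h=21  …~~~~~+[~]~~~~~~…
2) q0 h=20  …~~~~~~[+]+~~~~~…
3) q2 h=21  …~~~~~+[+]~~~~~~…
4) q1 h=20  …~~~~~~[+]~~~~~~…
5) q3 h=21  …~~~~~+[~]~~~~~~…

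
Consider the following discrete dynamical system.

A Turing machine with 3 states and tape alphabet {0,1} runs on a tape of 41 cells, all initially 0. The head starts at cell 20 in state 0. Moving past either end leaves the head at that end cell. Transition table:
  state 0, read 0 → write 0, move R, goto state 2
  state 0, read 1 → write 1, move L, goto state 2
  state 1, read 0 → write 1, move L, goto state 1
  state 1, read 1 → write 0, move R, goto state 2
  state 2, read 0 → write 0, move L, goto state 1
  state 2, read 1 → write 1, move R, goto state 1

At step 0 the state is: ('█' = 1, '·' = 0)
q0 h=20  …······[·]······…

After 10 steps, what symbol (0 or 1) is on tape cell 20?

t=0: q0 h=20  …······[·]······…
t=1: q2 h=21  …······[·]······…
t=2: q1 h=20  …······[·]······…
t=3: q1 h=19  …······[·]█·····…
t=4: q1 h=18  …······[·]██····…
t=5: q1 h=17  …······[·]███···…
t=6: q1 h=16  …······[·]████··…
t=7: q1 h=15  …······[·]█████·…
t=8: q1 h=14  …······[·]██████…
t=9: q1 h=13  …······[·]██████…
t=10: q1 h=12  …······[·]██████…

1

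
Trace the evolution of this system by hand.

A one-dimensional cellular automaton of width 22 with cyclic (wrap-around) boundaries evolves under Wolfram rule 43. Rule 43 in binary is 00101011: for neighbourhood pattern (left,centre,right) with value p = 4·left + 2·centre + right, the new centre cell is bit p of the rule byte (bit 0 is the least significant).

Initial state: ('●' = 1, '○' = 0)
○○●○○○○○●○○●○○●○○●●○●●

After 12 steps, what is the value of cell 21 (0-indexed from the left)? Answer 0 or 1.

t=0: ○○●○○○○○●○○●○○●○○●●○●●
t=1: ○●○○●●●●○○●○○●○○●●○●●○
t=2: ●○○●●○○○○●○○●○○●●○●●○○
t=3: ○○●●○○●●●○○●○○●●○●●○○●
t=4: ○●●○○●●○○○●○○●●○●●○○●○
t=5: ●●○○●●○○●●○○●●○●●○○●○○
t=6: ●○○●●○○●●○○●●○●●○○●○○●
t=7: ○○●●○○●●○○●●○●●○○●○○●●
t=8: ○●●○○●●○○●●○●●○○●○○●●○
t=9: ●●○○●●○○●●○●●○○●○○●●○○
t=10: ●○○●●○○●●○●●○○●○○●●○○●
t=11: ○○●●○○●●○●●○○●○○●●○○●●
t=12: ○●●○○●●○●●○○●○○●●○○●●○

0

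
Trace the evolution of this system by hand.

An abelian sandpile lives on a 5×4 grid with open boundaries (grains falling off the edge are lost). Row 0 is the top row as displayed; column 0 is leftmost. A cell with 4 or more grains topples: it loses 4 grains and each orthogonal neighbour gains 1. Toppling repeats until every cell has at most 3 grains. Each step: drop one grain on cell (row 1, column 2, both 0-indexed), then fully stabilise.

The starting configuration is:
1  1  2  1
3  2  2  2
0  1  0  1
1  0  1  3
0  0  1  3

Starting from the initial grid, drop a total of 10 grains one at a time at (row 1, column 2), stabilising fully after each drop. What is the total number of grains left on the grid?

32

step 0: 1  1  2  1
3  2  2  2
0  1  0  1
1  0  1  3
0  0  1  3
step 1: 1  1  2  1
3  2  3  2
0  1  0  1
1  0  1  3
0  0  1  3
step 2: 1  1  3  1
3  3  0  3
0  1  1  1
1  0  1  3
0  0  1  3
step 3: 1  1  3  1
3  3  1  3
0  1  1  1
1  0  1  3
0  0  1  3
step 4: 1  1  3  1
3  3  2  3
0  1  1  1
1  0  1  3
0  0  1  3
step 5: 1  1  3  1
3  3  3  3
0  1  1  1
1  0  1  3
0  0  1  3
step 6: 2  3  0  3
0  1  3  0
1  2  2  2
1  0  1  3
0  0  1  3
step 7: 2  3  1  3
0  2  0  1
1  2  3  2
1  0  1  3
0  0  1  3
step 8: 2  3  1  3
0  2  1  1
1  2  3  2
1  0  1  3
0  0  1  3
step 9: 2  3  1  3
0  2  2  1
1  2  3  2
1  0  1  3
0  0  1  3
step 10: 2  3  1  3
0  2  3  1
1  2  3  2
1  0  1  3
0  0  1  3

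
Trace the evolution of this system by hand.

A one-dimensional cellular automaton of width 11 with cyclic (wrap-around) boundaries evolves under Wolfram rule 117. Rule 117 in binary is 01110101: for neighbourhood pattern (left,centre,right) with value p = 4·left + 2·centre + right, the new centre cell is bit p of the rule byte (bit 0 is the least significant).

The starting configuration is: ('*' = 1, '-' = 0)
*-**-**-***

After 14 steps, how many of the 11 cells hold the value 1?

6

t=0: *-**-**-***
t=1: **-**-**---
t=2: -**-**-***-
t=3: --**-**--**
t=4: *--**-**--*
t=5: **--**-**--
t=6: -**--**-**-
t=7: --**--**-**
t=8: *--**--**-*
t=9: **--**--**-
t=10: -**--**--**
t=11: *-**--**--*
t=12: **-**--**--
t=13: -**-**--**-
t=14: --**-**--**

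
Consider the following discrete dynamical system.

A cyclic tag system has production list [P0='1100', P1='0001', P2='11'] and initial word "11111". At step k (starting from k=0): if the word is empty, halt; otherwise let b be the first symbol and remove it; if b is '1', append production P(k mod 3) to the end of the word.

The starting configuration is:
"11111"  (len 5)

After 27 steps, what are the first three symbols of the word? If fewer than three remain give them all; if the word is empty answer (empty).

001

step 0: "11111"  (len 5)
step 1: "11111100"  (len 8)
step 2: "11111000001"  (len 11)
step 3: "111100000111"  (len 12)
step 4: "111000001111100"  (len 15)
step 5: "110000011111000001"  (len 18)
step 6: "1000001111100000111"  (len 19)
step 7: "0000011111000001111100"  (len 22)
step 8: "000011111000001111100"  (len 21)
step 9: "00011111000001111100"  (len 20)
step 10: "0011111000001111100"  (len 19)
step 11: "011111000001111100"  (len 18)
step 12: "11111000001111100"  (len 17)
step 13: "11110000011111001100"  (len 20)
step 14: "11100000111110011000001"  (len 23)
step 15: "110000011111001100000111"  (len 24)
step 16: "100000111110011000001111100"  (len 27)
step 17: "000001111100110000011111000001"  (len 30)
step 18: "00001111100110000011111000001"  (len 29)
step 19: "0001111100110000011111000001"  (len 28)
step 20: "001111100110000011111000001"  (len 27)
step 21: "01111100110000011111000001"  (len 26)
step 22: "1111100110000011111000001"  (len 25)
step 23: "1111001100000111110000010001"  (len 28)
step 24: "11100110000011111000001000111"  (len 29)
step 25: "11001100000111110000010001111100"  (len 32)
step 26: "10011000001111100000100011111000001"  (len 35)
step 27: "001100000111110000010001111100000111"  (len 36)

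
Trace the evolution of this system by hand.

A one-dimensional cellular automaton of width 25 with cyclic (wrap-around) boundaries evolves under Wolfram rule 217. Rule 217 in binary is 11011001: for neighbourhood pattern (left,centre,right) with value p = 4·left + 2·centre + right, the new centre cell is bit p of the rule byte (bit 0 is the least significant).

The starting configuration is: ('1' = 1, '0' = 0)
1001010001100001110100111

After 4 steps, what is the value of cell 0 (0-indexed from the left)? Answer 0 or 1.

1

[0] 1001010001100001110100111
[1] 1100001101111101110010111
[2] 1111101101111101111000111
[3] 1111101101111101111110111
[4] 1111101101111101111110111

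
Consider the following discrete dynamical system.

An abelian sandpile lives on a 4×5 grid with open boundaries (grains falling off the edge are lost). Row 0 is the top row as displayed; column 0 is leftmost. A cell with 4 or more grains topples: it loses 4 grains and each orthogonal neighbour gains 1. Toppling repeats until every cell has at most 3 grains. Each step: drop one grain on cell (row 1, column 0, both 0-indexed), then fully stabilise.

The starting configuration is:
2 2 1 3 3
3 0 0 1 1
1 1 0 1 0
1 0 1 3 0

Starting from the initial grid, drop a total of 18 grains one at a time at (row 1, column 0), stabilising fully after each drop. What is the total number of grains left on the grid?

30

t=0: 2 2 1 3 3
3 0 0 1 1
1 1 0 1 0
1 0 1 3 0
t=1: 3 2 1 3 3
0 1 0 1 1
2 1 0 1 0
1 0 1 3 0
t=2: 3 2 1 3 3
1 1 0 1 1
2 1 0 1 0
1 0 1 3 0
t=3: 3 2 1 3 3
2 1 0 1 1
2 1 0 1 0
1 0 1 3 0
t=4: 3 2 1 3 3
3 1 0 1 1
2 1 0 1 0
1 0 1 3 0
t=5: 0 3 1 3 3
1 2 0 1 1
3 1 0 1 0
1 0 1 3 0
t=6: 0 3 1 3 3
2 2 0 1 1
3 1 0 1 0
1 0 1 3 0
t=7: 0 3 1 3 3
3 2 0 1 1
3 1 0 1 0
1 0 1 3 0
t=8: 1 3 1 3 3
1 3 0 1 1
0 2 0 1 0
2 0 1 3 0
t=9: 1 3 1 3 3
2 3 0 1 1
0 2 0 1 0
2 0 1 3 0
t=10: 1 3 1 3 3
3 3 0 1 1
0 2 0 1 0
2 0 1 3 0
t=11: 3 0 2 3 3
1 1 1 1 1
1 3 0 1 0
2 0 1 3 0
t=12: 3 0 2 3 3
2 1 1 1 1
1 3 0 1 0
2 0 1 3 0
t=13: 3 0 2 3 3
3 1 1 1 1
1 3 0 1 0
2 0 1 3 0
t=14: 0 1 2 3 3
1 2 1 1 1
2 3 0 1 0
2 0 1 3 0
t=15: 0 1 2 3 3
2 2 1 1 1
2 3 0 1 0
2 0 1 3 0
t=16: 0 1 2 3 3
3 2 1 1 1
2 3 0 1 0
2 0 1 3 0
t=17: 1 1 2 3 3
0 3 1 1 1
3 3 0 1 0
2 0 1 3 0
t=18: 1 1 2 3 3
1 3 1 1 1
3 3 0 1 0
2 0 1 3 0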